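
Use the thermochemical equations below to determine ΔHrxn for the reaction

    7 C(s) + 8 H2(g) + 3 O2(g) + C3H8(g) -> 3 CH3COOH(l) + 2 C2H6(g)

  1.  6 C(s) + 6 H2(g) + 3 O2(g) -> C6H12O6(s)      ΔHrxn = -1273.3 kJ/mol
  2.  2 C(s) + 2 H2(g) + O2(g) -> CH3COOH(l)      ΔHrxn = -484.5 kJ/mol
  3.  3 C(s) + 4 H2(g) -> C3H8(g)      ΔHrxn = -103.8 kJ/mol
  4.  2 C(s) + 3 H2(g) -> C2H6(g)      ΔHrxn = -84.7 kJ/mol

eq. 1: not needed.
eq. 2 × 3: (3)·(-484.5) = -1453.5 kJ/mol
eq. 3 reversed: +103.8 kJ/mol
eq. 4 × 2: (2)·(-84.7) = -169.4 kJ/mol
Summing the manipulated equations, ΔHrxn = (3)·(-484.5) + (-1)·(-103.8) + (2)·(-84.7) = -1519.1 kJ/mol

ΔHrxn = -1519.1 kJ/mol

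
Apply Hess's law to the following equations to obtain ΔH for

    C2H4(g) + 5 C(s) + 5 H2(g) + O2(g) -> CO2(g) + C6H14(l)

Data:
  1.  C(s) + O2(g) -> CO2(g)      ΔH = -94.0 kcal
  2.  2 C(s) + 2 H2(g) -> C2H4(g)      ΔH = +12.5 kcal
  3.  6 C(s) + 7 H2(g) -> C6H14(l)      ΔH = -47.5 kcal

eq. 1 as written: -94.0 kcal
eq. 2 reversed: -12.5 kcal
eq. 3 as written: -47.5 kcal
Summing the manipulated equations, ΔH = (-94.0) + (-12.5) + (-47.5) = -154.0 kcal

ΔH = -154.0 kcal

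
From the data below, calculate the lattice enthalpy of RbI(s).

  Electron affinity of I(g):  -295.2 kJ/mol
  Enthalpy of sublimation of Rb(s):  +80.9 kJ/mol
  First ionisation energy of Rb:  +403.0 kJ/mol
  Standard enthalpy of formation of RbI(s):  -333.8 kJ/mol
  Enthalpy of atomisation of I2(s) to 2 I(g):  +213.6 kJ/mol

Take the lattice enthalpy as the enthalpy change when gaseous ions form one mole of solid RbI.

ΔHf° = 1·ΔHsub + 1·(ΣIE) + 1/2·D(I2) + 1·EA + U
-333.8 = 1·(+80.9) + 1·(+403.0) + 1/2·(+213.6) + 1·(-295.2) + U
U = -333.8 − (+295.5) = -629.3 kJ/mol

U = -629.3 kJ/mol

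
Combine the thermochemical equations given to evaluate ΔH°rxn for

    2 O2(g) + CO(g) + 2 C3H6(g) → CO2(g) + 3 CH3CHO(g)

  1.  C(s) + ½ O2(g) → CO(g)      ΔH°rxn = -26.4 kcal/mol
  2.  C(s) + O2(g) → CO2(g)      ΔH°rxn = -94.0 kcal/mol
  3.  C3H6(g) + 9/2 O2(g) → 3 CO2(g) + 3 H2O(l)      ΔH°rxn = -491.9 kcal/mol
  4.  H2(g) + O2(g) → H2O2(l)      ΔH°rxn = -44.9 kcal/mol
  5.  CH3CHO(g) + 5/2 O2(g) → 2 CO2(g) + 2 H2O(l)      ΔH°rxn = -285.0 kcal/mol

eq. 1 reversed (reverse to put CO(g) on the reactant side): +26.4 kcal/mol
eq. 2 as written: -94.0 kcal/mol
eq. 3 × 2 (scale by 2 for the 2 C3H6(g)): (2)·(-491.9) = -983.8 kcal/mol
eq. 4: not needed (H2(g) appears nowhere else).
eq. 5 reversed and × 3 (CH3CHO(g) must end up as a product; ×3 to match 3 CH3CHO(g) in the target): (-3)·(-285.0) = +855.0 kcal/mol
Summing the manipulated equations, ΔH°rxn = (+26.4) + (-94.0) + (-983.8) + (+855.0) = -196.4 kcal/mol

ΔH°rxn = -196.4 kcal/mol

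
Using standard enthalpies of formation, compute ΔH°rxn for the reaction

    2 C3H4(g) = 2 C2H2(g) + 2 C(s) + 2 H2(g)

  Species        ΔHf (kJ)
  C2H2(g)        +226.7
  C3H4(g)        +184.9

Products: 2·(+226.7) + 2·(+0.0) + 2·(+0.0) = +453.4
Reactants: 2·(+184.9) = +369.8
ΔH°rxn = (+453.4) − (+369.8) = 83.6 kJ

ΔH°rxn = 83.6 kJ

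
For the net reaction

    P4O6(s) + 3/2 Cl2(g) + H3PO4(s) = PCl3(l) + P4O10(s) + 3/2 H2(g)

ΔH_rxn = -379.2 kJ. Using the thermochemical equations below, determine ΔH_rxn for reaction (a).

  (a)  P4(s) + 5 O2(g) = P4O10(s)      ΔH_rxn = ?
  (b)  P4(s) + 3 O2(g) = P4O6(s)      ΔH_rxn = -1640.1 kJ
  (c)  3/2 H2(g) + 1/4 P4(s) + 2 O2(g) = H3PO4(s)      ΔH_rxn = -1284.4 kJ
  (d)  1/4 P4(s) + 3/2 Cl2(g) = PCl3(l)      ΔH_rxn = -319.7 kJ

ΔH_rxn = -2984.0 kJ

(a) as written (P4O10(s) already on the product side): contributes x
(b) reversed (P4O6(s) must end up as a reactant): +1640.1 kJ
(c) reversed (H3PO4(s) must end up as a reactant): +1284.4 kJ
(d) as written (PCl3(l) already on the product side): -319.7 kJ
-379.2 = (+1640.1) + (+1284.4) + (-319.7) + x
x = (-379.2 − (+2604.8)) / (1) = -2984.0 kJ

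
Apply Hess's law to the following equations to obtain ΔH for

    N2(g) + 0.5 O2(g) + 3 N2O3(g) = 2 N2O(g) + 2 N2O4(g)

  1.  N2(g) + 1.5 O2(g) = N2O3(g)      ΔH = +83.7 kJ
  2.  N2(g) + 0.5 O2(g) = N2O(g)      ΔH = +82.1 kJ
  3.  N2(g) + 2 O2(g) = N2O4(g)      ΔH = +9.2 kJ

eq. 1 reversed and × 3 (reverse to put N2O3(g) on the reactant side; ×3 to match 3 N2O3(g) in the target): (-3)·(+83.7) = -251.1 kJ
eq. 2 × 2 (scale by 2 for the 2 N2O(g)): (2)·(+82.1) = +164.2 kJ
eq. 3 × 2 (scale by 2 for the 2 N2O4(g)): (2)·(+9.2) = +18.4 kJ
ΔH = (-3)·(+83.7) + (2)·(+82.1) + (2)·(+9.2) = -68.5 kJ

ΔH = -68.5 kJ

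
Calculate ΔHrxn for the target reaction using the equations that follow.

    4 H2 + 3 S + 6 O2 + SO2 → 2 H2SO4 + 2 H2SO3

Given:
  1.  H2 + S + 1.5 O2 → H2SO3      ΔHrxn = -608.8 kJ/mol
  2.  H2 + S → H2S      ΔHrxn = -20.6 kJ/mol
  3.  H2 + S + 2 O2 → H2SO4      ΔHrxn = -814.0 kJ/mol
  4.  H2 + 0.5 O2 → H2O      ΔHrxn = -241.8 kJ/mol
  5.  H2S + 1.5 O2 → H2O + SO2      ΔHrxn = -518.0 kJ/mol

eq. 1 × 2: (2)·(-608.8) = -1217.6 kJ/mol
eq. 2 reversed: +20.6 kJ/mol
eq. 3 × 2: (2)·(-814.0) = -1628.0 kJ/mol
eq. 4 as written: -241.8 kJ/mol
eq. 5 reversed: +518.0 kJ/mol
Since enthalpy is a state function, ΔHrxn = (2)·(-608.8) + (-1)·(-20.6) + (2)·(-814.0) + (1)·(-241.8) + (-1)·(-518.0) = -2548.8 kJ/mol

ΔHrxn = -2548.8 kJ/mol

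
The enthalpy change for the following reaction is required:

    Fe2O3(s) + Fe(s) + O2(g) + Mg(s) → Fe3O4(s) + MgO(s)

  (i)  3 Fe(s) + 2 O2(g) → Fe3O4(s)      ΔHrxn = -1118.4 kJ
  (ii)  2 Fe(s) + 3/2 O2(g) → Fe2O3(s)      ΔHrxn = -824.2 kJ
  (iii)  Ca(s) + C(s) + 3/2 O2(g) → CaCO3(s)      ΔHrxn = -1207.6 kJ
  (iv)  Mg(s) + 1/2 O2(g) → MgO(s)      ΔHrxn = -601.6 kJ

(i) as written: -1118.4 kJ
(ii) reversed: +824.2 kJ
(iii): not needed.
(iv) as written: -601.6 kJ
By Hess's law, ΔHrxn = (-1118.4) + (+824.2) + (-601.6) = -895.8 kJ

ΔHrxn = -895.8 kJ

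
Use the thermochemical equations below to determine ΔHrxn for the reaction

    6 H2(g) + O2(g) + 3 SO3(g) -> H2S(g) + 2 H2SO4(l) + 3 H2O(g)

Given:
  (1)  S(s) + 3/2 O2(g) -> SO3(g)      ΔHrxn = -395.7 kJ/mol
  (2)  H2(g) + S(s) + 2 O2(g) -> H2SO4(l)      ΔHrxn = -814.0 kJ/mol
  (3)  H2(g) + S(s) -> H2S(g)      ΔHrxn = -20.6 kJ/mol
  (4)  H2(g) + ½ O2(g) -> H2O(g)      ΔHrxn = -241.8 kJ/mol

ΔHrxn = -1186.9 kJ/mol

(1) reversed and × 3 (SO3(g) must end up as a reactant; ×3 to match 3 SO3(g) in the target): (-3)·(-395.7) = +1187.1 kJ/mol
(2) × 2 (scale by 2 for the 2 H2SO4(l)): (2)·(-814.0) = -1628.0 kJ/mol
(3) as written (H2S(g) already on the product side): -20.6 kJ/mol
(4) × 3 (×3 to match 3 H2O(g) in the target): (3)·(-241.8) = -725.4 kJ/mol
ΔHrxn = (-3)·(-395.7) + (2)·(-814.0) + (1)·(-20.6) + (3)·(-241.8) = -1186.9 kJ/mol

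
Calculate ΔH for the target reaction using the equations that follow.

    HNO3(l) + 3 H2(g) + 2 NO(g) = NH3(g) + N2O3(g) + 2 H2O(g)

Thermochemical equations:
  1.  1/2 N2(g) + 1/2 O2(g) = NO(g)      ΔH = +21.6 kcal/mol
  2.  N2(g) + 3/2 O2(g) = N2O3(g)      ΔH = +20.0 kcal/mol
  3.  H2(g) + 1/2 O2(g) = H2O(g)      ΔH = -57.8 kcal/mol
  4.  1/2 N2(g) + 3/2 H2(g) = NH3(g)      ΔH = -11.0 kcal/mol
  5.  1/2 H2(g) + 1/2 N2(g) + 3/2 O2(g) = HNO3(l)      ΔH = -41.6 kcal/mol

ΔH = -108.2 kcal/mol

eq. 1 reversed and × 2 (NO(g) must end up as a reactant; ×2 to match 2 NO(g) in the target): (-2)·(+21.6) = -43.2 kcal/mol
eq. 2 as written (N2O3(g) already on the product side): +20.0 kcal/mol
eq. 3 × 2 (scale by 2 for the 2 H2O(g)): (2)·(-57.8) = -115.6 kcal/mol
eq. 4 as written (NH3(g) already on the product side): -11.0 kcal/mol
eq. 5 reversed (reverse to put HNO3(l) on the reactant side): +41.6 kcal/mol
By Hess's law, ΔH = (-43.2) + (+20.0) + (-115.6) + (-11.0) + (+41.6) = -108.2 kcal/mol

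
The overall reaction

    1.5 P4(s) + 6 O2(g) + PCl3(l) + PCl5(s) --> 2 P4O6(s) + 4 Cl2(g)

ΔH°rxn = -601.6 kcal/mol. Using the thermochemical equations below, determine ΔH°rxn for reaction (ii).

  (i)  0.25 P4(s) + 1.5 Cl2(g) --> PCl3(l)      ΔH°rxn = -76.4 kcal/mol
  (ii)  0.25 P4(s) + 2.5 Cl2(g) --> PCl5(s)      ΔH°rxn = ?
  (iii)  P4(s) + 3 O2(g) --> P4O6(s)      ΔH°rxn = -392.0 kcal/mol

ΔH°rxn = -106.0 kcal/mol

(i) reversed (reverse to put PCl3(l) on the reactant side): +76.4 kcal/mol
(ii) reversed (reverse to put PCl5(s) on the reactant side): contributes −x
(iii) × 2 (scale by 2 for the 2 P4O6(s)): (2)·(-392.0) = -784.0 kcal/mol
-601.6 = (+76.4) + (-784.0) − x
x = (-601.6 − (-707.6)) / (-1) = -106.0 kcal/mol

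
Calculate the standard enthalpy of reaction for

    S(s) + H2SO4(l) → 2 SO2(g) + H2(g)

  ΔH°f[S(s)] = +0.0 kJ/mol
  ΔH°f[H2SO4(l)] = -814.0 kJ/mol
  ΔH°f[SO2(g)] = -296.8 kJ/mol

ΔHrxn = 220.4 kJ/mol

Products: 2·(-296.8) + 1·(+0.0) = -593.6
Reactants: 1·(+0.0) + 1·(-814.0) = -814.0
ΔHrxn = (-593.6) − (-814.0) = 220.4 kJ/mol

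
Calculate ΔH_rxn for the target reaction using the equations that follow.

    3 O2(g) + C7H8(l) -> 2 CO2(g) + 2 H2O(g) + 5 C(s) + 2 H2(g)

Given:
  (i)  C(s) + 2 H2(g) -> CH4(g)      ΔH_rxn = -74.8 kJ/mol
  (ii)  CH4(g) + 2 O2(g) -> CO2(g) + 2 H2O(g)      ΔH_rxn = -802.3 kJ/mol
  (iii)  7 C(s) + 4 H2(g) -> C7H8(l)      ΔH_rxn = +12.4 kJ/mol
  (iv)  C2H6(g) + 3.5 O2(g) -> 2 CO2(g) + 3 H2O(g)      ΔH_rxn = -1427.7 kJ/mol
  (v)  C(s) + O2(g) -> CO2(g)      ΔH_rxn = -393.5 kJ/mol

(i) as written: -74.8 kJ/mol
(ii) as written: -802.3 kJ/mol
(iii) reversed (C7H8(l) must end up as a reactant): -12.4 kJ/mol
(iv): not needed (C2H6(g) appears nowhere else).
(v) as written: -393.5 kJ/mol
Combining the equations, ΔH_rxn = (-74.8) + (-802.3) + (-12.4) + (-393.5) = -1283.0 kJ/mol

ΔH_rxn = -1283.0 kJ/mol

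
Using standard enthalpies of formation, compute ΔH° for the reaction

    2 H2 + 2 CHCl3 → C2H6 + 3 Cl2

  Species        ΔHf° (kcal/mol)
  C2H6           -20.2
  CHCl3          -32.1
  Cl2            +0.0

ΔH°rxn = Σ nΔHf°(products) − Σ nΔHf°(reactants).
Products: 1·(-20.2) + 3·(+0.0) = -20.2
Reactants: 2·(+0.0) + 2·(-32.1) = -64.2
ΔH° = (-20.2) − (-64.2) = 44.0 kcal/mol

ΔH° = 44.0 kcal/mol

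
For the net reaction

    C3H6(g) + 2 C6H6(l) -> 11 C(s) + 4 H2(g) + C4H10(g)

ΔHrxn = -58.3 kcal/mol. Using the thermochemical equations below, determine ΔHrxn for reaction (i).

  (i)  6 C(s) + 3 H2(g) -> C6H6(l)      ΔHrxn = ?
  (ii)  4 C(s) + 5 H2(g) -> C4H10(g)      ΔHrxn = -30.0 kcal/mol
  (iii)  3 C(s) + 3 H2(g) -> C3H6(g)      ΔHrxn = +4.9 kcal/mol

(i) reversed and × 2: contributes −2·x
(ii) as written: -30.0 kcal/mol
(iii) reversed: -4.9 kcal/mol
-58.3 = (-30.0) + (-4.9) − 2·x
x = (-58.3 − (-34.9)) / (-2) = 11.7 kcal/mol

ΔHrxn = 11.7 kcal/mol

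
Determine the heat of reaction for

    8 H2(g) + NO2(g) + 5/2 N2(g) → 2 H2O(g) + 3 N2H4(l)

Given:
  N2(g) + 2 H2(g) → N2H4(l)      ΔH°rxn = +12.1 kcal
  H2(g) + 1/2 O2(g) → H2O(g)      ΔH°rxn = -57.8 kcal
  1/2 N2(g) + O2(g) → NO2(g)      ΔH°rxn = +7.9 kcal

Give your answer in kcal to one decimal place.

equation 1 × 3: (3)·(+12.1) = +36.3 kcal
equation 2 × 2: (2)·(-57.8) = -115.6 kcal
equation 3 reversed: -7.9 kcal
ΔH°rxn = (3)·(+12.1) + (2)·(-57.8) + (-1)·(+7.9) = -87.2 kcal

ΔH°rxn = -87.2 kcal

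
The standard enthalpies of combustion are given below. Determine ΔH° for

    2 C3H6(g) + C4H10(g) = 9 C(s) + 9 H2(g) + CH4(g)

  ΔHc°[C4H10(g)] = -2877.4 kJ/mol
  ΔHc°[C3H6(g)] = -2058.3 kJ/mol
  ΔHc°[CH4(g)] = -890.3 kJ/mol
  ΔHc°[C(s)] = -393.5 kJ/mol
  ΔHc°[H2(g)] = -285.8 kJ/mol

Using ΔH = Σ nΔHc°(reactants) − Σ nΔHc°(products):
= [2·(-2058.3) + 1·(-2877.4)] − [9·(-393.5) + 9·(-285.8) + 1·(-890.3)]
= 10.0 kJ/mol

ΔH° = 10.0 kJ/mol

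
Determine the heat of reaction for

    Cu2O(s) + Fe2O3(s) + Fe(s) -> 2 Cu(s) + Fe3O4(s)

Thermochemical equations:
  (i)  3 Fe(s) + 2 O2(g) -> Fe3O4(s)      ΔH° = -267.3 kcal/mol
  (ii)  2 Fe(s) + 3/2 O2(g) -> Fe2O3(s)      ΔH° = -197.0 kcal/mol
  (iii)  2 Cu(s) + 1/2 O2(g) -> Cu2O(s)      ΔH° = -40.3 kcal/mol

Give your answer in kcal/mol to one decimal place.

ΔH° = -30.0 kcal/mol

(i) as written (Fe3O4(s) already on the product side): -267.3 kcal/mol
(ii) reversed (reverse to put Fe2O3(s) on the reactant side): +197.0 kcal/mol
(iii) reversed (Cu2O(s) must end up as a reactant): +40.3 kcal/mol
By Hess's law, ΔH° = (1)·(-267.3) + (-1)·(-197.0) + (-1)·(-40.3) = -30.0 kcal/mol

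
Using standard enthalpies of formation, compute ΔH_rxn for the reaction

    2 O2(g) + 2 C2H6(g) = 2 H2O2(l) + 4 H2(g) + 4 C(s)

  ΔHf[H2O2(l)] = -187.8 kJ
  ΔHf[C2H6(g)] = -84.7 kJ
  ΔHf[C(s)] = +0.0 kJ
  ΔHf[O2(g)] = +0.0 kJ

ΔH_rxn = -206.2 kJ

ΔH°rxn = Σ nΔHf°(products) − Σ nΔHf°(reactants).
Products: 2·(-187.8) + 4·(+0.0) + 4·(+0.0) = -375.6
Reactants: 2·(+0.0) + 2·(-84.7) = -169.4
ΔH_rxn = (-375.6) − (-169.4) = -206.2 kJ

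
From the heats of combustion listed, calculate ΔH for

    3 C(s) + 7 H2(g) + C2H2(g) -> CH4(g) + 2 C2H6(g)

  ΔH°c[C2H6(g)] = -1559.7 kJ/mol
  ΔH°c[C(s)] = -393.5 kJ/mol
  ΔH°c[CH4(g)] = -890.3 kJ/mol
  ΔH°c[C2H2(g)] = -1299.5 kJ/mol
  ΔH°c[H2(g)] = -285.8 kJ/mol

ΔH = -470.9 kJ/mol

With combustion enthalpies, reactants minus products:
= [3·(-393.5) + 7·(-285.8) + 1·(-1299.5)] − [1·(-890.3) + 2·(-1559.7)]
= -470.9 kJ/mol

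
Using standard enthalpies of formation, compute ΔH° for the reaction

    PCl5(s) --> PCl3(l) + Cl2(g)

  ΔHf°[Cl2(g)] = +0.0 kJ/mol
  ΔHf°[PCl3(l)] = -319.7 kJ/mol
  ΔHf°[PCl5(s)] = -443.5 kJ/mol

ΔH°rxn = Σ nΔHf°(products) − Σ nΔHf°(reactants).
Products: 1·(-319.7) + 1·(+0.0) = -319.7
Reactants: 1·(-443.5) = -443.5
ΔH° = (-319.7) − (-443.5) = 123.8 kJ/mol

ΔH° = 123.8 kJ/mol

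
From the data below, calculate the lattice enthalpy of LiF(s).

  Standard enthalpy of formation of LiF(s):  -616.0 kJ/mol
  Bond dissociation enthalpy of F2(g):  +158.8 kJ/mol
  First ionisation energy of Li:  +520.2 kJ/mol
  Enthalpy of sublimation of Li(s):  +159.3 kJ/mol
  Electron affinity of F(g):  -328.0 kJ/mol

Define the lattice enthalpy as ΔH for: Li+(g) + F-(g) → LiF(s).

ΔHf° = 1·ΔHsub + 1·(ΣIE) + 1/2·D(F2) + 1·EA + U
-616.0 = 1·(+159.3) + 1·(+520.2) + 1/2·(+158.8) + 1·(-328.0) + U
U = -616.0 − (+430.9) = -1046.9 kJ/mol

U = -1046.9 kJ/mol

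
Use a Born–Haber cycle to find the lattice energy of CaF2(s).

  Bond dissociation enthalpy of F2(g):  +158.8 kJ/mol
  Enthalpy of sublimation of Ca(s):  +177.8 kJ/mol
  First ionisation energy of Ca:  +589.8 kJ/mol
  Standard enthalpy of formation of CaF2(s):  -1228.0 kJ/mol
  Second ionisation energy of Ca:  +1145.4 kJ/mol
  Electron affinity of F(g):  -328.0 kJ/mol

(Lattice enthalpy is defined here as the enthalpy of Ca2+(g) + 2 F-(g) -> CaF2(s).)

U = -2643.8 kJ/mol

ΔHf° = 1·ΔHsub + 1·(ΣIE) + 1·D(F2) + 2·EA + U
-1228.0 = 1·(+177.8) + 1·(+1735.2) + 1·(+158.8) + 2·(-328.0) + U
U = -1228.0 − (+1415.8) = -2643.8 kJ/mol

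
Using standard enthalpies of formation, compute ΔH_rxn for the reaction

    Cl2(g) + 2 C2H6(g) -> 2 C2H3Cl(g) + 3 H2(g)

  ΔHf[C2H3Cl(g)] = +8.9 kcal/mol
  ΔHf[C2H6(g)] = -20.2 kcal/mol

Products: 2·(+8.9) + 3·(+0.0) = +17.8
Reactants: 1·(+0.0) + 2·(-20.2) = -40.4
ΔH_rxn = (+17.8) − (-40.4) = 58.2 kcal/mol

ΔH_rxn = 58.2 kcal/mol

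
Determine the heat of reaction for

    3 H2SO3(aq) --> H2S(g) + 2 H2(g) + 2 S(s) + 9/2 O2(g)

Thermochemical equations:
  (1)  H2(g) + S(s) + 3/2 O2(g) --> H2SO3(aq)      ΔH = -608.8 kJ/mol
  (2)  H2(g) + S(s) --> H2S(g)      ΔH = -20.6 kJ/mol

ΔH = 1805.8 kJ/mol

(1) reversed and × 3 (reverse to put H2SO3(aq) on the reactant side; scale by 3 for the 3 H2SO3(aq)): (-3)·(-608.8) = +1826.4 kJ/mol
(2) as written (H2S(g) already on the product side): -20.6 kJ/mol
Since enthalpy is a state function, ΔH = (-3)·(-608.8) + (1)·(-20.6) = 1805.8 kJ/mol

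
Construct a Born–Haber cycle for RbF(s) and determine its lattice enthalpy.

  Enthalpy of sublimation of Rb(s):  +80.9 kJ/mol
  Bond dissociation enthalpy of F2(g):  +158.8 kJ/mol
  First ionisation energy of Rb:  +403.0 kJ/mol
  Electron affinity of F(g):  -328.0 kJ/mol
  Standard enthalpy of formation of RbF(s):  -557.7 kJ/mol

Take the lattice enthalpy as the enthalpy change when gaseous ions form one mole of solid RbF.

ΔHf° = 1·ΔHsub + 1·(ΣIE) + 1/2·D(F2) + 1·EA + U
-557.7 = 1·(+80.9) + 1·(+403.0) + 1/2·(+158.8) + 1·(-328.0) + U
U = -557.7 − (+235.3) = -793.0 kJ/mol

U = -793.0 kJ/mol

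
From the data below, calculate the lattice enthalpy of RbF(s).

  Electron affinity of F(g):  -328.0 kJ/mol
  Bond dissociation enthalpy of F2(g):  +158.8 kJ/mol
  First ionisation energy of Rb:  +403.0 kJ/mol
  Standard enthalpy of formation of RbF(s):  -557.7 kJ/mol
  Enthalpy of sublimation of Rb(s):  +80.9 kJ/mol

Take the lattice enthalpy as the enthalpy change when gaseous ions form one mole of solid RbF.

ΔHf° = 1·ΔHsub + 1·(ΣIE) + 1/2·D(F2) + 1·EA + U
-557.7 = 1·(+80.9) + 1·(+403.0) + 1/2·(+158.8) + 1·(-328.0) + U
U = -557.7 − (+235.3) = -793.0 kJ/mol

U = -793.0 kJ/mol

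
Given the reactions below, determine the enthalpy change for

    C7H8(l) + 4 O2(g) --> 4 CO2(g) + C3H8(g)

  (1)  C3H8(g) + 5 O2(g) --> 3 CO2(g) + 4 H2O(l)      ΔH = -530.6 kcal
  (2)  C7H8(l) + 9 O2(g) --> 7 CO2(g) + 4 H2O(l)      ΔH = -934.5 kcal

(1) reversed: +530.6 kcal
(2) as written: -934.5 kcal
Since enthalpy is a state function, ΔH = (-1)·(-530.6) + (1)·(-934.5) = -403.9 kcal

ΔH = -403.9 kcal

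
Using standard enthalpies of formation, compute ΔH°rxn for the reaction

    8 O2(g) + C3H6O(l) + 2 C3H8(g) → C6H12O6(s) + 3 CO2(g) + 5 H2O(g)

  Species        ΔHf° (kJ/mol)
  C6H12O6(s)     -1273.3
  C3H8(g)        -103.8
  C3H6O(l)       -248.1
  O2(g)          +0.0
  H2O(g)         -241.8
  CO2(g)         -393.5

ΔH°rxn = -3207.1 kJ/mol

ΔH°rxn = Σ nΔHf°(products) − Σ nΔHf°(reactants).
Products: 1·(-1273.3) + 3·(-393.5) + 5·(-241.8) = -3662.8
Reactants: 8·(+0.0) + 1·(-248.1) + 2·(-103.8) = -455.7
ΔH°rxn = (-3662.8) − (-455.7) = -3207.1 kJ/mol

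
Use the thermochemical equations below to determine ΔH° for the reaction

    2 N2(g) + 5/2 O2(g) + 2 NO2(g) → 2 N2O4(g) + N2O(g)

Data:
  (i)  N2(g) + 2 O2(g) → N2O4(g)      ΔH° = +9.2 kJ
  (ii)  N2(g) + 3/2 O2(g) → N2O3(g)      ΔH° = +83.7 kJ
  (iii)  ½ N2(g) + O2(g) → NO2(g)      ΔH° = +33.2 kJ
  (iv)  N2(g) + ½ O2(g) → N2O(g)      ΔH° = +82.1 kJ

(i) × 2: (2)·(+9.2) = +18.4 kJ
(ii): not needed.
(iii) reversed and × 2: (-2)·(+33.2) = -66.4 kJ
(iv) as written: +82.1 kJ
Combining the equations, ΔH° = (+18.4) + (-66.4) + (+82.1) = 34.1 kJ

ΔH° = 34.1 kJ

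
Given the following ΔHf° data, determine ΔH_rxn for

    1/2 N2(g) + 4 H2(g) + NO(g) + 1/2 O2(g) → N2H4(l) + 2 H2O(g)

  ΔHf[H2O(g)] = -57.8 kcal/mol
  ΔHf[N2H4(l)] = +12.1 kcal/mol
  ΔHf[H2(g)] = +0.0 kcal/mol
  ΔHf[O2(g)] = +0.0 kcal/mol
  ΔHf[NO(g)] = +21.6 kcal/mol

ΔH_rxn = -125.1 kcal/mol

Products: 1·(+12.1) + 2·(-57.8) = -103.5
Reactants: 1/2·(+0.0) + 4·(+0.0) + 1·(+21.6) + 1/2·(+0.0) = +21.6
ΔH_rxn = (-103.5) − (+21.6) = -125.1 kcal/mol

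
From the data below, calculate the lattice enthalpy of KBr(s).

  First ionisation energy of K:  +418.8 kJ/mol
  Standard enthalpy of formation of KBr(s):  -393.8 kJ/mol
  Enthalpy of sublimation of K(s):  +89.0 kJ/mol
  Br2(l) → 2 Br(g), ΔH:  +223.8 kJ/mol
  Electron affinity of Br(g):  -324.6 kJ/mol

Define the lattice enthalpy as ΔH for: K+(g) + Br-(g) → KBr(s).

U = -688.9 kJ/mol

ΔHf° = 1·ΔHsub + 1·(ΣIE) + 1/2·D(Br2) + 1·EA + U
-393.8 = 1·(+89.0) + 1·(+418.8) + 1/2·(+223.8) + 1·(-324.6) + U
U = -393.8 − (+295.1) = -688.9 kJ/mol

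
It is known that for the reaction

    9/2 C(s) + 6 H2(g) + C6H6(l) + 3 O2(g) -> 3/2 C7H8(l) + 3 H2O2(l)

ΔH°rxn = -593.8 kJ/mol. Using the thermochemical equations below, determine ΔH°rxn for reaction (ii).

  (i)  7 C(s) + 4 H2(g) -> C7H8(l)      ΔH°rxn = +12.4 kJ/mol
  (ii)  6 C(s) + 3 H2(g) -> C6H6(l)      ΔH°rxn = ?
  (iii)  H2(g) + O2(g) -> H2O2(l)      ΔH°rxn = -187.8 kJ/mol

ΔH°rxn = 49.0 kJ/mol

(i) × 3/2 (scale by 3/2 for the 3/2 C7H8(l)): (3/2)·(+12.4) = +18.6 kJ/mol
(ii) reversed (reverse to put C6H6(l) on the reactant side): contributes −x
(iii) × 3 (scale by 3 for the 3 H2O2(l)): (3)·(-187.8) = -563.4 kJ/mol
-593.8 = (+18.6) + (-563.4) − x
x = (-593.8 − (-544.8)) / (-1) = 49.0 kJ/mol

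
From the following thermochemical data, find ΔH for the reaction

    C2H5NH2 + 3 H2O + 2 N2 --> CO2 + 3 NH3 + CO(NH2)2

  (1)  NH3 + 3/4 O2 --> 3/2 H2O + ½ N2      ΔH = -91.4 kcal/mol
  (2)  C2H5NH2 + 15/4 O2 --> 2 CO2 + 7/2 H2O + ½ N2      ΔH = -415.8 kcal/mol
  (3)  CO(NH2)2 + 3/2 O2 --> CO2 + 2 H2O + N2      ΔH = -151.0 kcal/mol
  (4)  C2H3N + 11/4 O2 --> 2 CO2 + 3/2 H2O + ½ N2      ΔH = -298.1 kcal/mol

(1) reversed and × 3: (-3)·(-91.4) = +274.2 kcal/mol
(2) as written: -415.8 kcal/mol
(3) reversed: +151.0 kcal/mol
(4): not needed.
Summing the manipulated equations, ΔH = (-3)·(-91.4) + (1)·(-415.8) + (-1)·(-151.0) = 9.4 kcal/mol

ΔH = 9.4 kcal/mol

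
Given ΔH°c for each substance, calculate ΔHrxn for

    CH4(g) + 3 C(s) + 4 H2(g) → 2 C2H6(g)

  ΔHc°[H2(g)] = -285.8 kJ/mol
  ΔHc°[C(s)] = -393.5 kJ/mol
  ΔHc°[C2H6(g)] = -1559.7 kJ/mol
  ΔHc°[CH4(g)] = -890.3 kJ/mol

ΔHrxn = -94.6 kJ/mol

Using ΔH = Σ nΔHc°(reactants) − Σ nΔHc°(products):
= [1·(-890.3) + 3·(-393.5) + 4·(-285.8)] − [2·(-1559.7)]
= -94.6 kJ/mol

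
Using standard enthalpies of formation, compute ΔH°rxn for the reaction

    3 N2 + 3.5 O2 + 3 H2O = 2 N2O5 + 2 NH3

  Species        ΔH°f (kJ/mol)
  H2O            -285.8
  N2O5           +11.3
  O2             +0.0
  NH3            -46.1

Products: 2·(+11.3) + 2·(-46.1) = -69.6
Reactants: 3·(+0.0) + 7/2·(+0.0) + 3·(-285.8) = -857.4
ΔH°rxn = (-69.6) − (-857.4) = 787.8 kJ/mol

ΔH°rxn = 787.8 kJ/mol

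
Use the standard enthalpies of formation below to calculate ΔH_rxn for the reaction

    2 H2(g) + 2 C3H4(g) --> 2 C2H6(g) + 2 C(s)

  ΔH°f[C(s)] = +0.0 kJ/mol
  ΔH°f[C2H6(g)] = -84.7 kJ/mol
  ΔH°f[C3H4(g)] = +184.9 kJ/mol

ΔH_rxn = -539.2 kJ/mol

Products: 2·(-84.7) + 2·(+0.0) = -169.4
Reactants: 2·(+0.0) + 2·(+184.9) = +369.8
ΔH_rxn = (-169.4) − (+369.8) = -539.2 kJ/mol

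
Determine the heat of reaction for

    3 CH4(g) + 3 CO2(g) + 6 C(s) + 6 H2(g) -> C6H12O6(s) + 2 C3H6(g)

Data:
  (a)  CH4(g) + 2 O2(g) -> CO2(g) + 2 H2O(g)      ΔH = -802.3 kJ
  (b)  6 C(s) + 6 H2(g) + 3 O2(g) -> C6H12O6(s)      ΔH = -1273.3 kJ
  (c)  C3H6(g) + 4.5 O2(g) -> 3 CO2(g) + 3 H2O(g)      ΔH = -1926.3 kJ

(a) × 3 (×3 to match 3 CH4(g) in the target): (3)·(-802.3) = -2406.9 kJ
(b) as written (C6H12O6(s) already on the product side): -1273.3 kJ
(c) reversed and × 2 (C3H6(g) must end up as a product; ×2 to match 2 C3H6(g) in the target): (-2)·(-1926.3) = +3852.6 kJ
By Hess's law, ΔH = (3)·(-802.3) + (1)·(-1273.3) + (-2)·(-1926.3) = 172.4 kJ

ΔH = 172.4 kJ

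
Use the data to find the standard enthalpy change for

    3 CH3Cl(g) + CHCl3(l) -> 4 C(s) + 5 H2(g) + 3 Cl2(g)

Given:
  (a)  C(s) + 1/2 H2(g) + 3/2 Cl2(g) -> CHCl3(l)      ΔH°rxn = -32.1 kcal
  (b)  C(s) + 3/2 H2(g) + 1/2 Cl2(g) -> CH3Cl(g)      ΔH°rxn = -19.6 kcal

ΔH°rxn = 90.9 kcal

(a) reversed: +32.1 kcal
(b) reversed and × 3: (-3)·(-19.6) = +58.8 kcal
Since enthalpy is a state function, ΔH°rxn = (+32.1) + (+58.8) = 90.9 kcal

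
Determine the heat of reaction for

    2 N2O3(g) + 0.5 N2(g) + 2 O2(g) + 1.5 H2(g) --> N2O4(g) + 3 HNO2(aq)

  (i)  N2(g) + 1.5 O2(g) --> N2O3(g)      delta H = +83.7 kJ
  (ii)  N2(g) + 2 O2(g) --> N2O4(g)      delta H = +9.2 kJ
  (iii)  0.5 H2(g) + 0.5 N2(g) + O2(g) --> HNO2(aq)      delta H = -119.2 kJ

(i) reversed and × 2: (-2)·(+83.7) = -167.4 kJ
(ii) as written: +9.2 kJ
(iii) × 3: (3)·(-119.2) = -357.6 kJ
By Hess's law, delta H = (-2)·(+83.7) + (1)·(+9.2) + (3)·(-119.2) = -515.8 kJ

delta H = -515.8 kJ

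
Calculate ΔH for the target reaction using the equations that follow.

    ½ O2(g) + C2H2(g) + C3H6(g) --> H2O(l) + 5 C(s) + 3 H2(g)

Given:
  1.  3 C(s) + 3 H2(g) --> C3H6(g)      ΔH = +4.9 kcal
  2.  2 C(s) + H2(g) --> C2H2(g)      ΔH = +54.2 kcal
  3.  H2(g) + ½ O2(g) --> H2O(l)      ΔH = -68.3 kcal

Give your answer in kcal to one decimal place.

eq. 1 reversed: -4.9 kcal
eq. 2 reversed: -54.2 kcal
eq. 3 as written: -68.3 kcal
Summing the manipulated equations, ΔH = (-1)·(+4.9) + (-1)·(+54.2) + (1)·(-68.3) = -127.4 kcal

ΔH = -127.4 kcal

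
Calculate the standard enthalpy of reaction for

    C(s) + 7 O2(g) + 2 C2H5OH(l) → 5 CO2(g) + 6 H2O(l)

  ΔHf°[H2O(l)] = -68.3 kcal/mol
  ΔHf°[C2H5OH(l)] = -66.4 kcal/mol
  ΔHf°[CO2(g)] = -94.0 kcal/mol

ΔH°rxn = -747.0 kcal/mol

Products: 5·(-94.0) + 6·(-68.3) = -879.8
Reactants: 1·(+0.0) + 7·(+0.0) + 2·(-66.4) = -132.8
ΔH°rxn = (-879.8) − (-132.8) = -747.0 kcal/mol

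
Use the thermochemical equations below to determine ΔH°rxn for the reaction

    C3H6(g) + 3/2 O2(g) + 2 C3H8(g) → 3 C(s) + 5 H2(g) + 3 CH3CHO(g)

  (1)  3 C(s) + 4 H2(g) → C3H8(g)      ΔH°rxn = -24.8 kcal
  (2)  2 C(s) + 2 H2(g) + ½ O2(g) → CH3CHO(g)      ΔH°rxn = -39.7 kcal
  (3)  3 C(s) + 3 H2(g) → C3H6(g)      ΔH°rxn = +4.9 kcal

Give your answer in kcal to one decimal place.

ΔH°rxn = -74.4 kcal

(1) reversed and × 2 (C3H8(g) must end up as a reactant; scale by 2 for the 2 C3H8(g)): (-2)·(-24.8) = +49.6 kcal
(2) × 3 (scale by 3 for the 3 CH3CHO(g)): (3)·(-39.7) = -119.1 kcal
(3) reversed (C3H6(g) must end up as a reactant): -4.9 kcal
ΔH°rxn = (-2)·(-24.8) + (3)·(-39.7) + (-1)·(+4.9) = -74.4 kcal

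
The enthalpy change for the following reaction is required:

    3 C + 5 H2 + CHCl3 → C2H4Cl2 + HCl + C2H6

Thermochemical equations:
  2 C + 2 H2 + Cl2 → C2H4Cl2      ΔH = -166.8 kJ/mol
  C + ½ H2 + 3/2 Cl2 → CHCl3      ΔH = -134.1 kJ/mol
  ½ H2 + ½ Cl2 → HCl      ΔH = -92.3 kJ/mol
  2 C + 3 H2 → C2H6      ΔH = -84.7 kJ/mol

equation 1 as written: -166.8 kJ/mol
equation 2 reversed: +134.1 kJ/mol
equation 3 as written: -92.3 kJ/mol
equation 4 as written: -84.7 kJ/mol
Since enthalpy is a state function, ΔH = (-166.8) + (+134.1) + (-92.3) + (-84.7) = -209.7 kJ/mol

ΔH = -209.7 kJ/mol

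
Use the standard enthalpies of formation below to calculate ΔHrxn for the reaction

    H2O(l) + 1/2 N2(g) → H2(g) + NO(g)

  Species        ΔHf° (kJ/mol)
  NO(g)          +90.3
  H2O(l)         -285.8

ΔH°rxn = Σ nΔHf°(products) − Σ nΔHf°(reactants).
Products: 1·(+0.0) + 1·(+90.3) = +90.3
Reactants: 1·(-285.8) + 1/2·(+0.0) = -285.8
ΔHrxn = (+90.3) − (-285.8) = 376.1 kJ/mol

ΔHrxn = 376.1 kJ/mol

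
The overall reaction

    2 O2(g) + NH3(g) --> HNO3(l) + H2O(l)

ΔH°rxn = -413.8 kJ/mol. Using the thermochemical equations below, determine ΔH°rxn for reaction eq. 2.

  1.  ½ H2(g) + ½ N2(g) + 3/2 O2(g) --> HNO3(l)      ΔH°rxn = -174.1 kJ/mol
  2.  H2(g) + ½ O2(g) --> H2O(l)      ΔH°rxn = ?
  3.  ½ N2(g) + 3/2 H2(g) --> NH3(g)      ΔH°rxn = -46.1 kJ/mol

ΔH°rxn = -285.8 kJ/mol

eq. 1 as written: -174.1 kJ/mol
eq. 2 as written: contributes x
eq. 3 reversed: +46.1 kJ/mol
-413.8 = (-174.1) + (+46.1) + x
x = (-413.8 − (-128.0)) / (1) = -285.8 kJ/mol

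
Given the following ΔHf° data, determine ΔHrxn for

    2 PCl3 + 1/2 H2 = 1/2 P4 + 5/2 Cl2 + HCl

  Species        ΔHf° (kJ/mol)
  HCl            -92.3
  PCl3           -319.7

Products: 1/2·(+0.0) + 5/2·(+0.0) + 1·(-92.3) = -92.3
Reactants: 2·(-319.7) + 1/2·(+0.0) = -639.4
ΔHrxn = (-92.3) − (-639.4) = 547.1 kJ/mol

ΔHrxn = 547.1 kJ/mol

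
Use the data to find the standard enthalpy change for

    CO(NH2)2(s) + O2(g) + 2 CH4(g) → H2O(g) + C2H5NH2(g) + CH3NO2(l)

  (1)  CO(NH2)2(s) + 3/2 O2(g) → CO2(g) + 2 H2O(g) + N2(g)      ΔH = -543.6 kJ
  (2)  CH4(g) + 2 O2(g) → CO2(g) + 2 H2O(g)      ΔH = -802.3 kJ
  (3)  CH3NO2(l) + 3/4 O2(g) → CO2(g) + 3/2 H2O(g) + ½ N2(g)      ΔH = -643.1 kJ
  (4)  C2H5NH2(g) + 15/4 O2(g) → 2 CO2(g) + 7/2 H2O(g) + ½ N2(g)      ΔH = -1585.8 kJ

(1) as written (CO(NH2)2(s) already on the reactant side): -543.6 kJ
(2) × 2 (scale by 2 for the 2 CH4(g)): (2)·(-802.3) = -1604.6 kJ
(3) reversed (reverse to put CH3NO2(l) on the product side): +643.1 kJ
(4) reversed (C2H5NH2(g) must end up as a product): +1585.8 kJ
ΔH = (-543.6) + (-1604.6) + (+643.1) + (+1585.8) = 80.7 kJ

ΔH = 80.7 kJ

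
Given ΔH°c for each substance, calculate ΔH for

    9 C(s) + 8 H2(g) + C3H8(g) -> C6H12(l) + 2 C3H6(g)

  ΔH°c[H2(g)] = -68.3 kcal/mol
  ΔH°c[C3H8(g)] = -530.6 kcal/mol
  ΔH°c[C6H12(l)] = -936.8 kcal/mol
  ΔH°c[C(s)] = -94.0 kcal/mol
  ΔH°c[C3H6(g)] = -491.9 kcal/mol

ΔH = -2.4 kcal/mol

With combustion enthalpies, reactants minus products:
= [9·(-94.0) + 8·(-68.3) + 1·(-530.6)] − [1·(-936.8) + 2·(-491.9)]
= -2.4 kcal/mol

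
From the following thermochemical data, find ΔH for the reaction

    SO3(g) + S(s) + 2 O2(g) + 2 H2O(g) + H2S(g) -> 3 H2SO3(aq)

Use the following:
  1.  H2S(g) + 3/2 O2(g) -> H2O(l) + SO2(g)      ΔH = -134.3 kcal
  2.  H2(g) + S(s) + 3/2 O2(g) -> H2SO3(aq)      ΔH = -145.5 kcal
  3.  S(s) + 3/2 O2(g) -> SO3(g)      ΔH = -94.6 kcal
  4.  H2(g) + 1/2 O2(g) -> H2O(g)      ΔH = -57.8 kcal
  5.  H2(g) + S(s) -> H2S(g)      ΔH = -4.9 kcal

eq. 1: not needed.
eq. 2 × 3: (3)·(-145.5) = -436.5 kcal
eq. 3 reversed: +94.6 kcal
eq. 4 reversed and × 2: (-2)·(-57.8) = +115.6 kcal
eq. 5 reversed: +4.9 kcal
By Hess's law, ΔH = (3)·(-145.5) + (-1)·(-94.6) + (-2)·(-57.8) + (-1)·(-4.9) = -221.4 kcal

ΔH = -221.4 kcal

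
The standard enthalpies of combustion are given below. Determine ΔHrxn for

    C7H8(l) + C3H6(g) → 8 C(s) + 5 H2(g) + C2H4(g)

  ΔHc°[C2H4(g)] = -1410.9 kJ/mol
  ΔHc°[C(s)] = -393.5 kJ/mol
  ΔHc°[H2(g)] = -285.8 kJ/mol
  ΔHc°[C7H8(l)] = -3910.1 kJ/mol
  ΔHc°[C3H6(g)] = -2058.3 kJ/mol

Using ΔH = Σ nΔHc°(reactants) − Σ nΔHc°(products):
= [1·(-3910.1) + 1·(-2058.3)] − [8·(-393.5) + 5·(-285.8) + 1·(-1410.9)]
= 19.5 kJ/mol

ΔHrxn = 19.5 kJ/mol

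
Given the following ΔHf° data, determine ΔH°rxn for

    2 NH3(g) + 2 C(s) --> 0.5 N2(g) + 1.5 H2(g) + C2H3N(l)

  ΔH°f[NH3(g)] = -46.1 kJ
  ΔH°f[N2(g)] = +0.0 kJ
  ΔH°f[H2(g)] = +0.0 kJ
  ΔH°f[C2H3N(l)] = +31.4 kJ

Products: 1/2·(+0.0) + 3/2·(+0.0) + 1·(+31.4) = +31.4
Reactants: 2·(-46.1) + 2·(+0.0) = -92.2
ΔH°rxn = (+31.4) − (-92.2) = 123.6 kJ

ΔH°rxn = 123.6 kJ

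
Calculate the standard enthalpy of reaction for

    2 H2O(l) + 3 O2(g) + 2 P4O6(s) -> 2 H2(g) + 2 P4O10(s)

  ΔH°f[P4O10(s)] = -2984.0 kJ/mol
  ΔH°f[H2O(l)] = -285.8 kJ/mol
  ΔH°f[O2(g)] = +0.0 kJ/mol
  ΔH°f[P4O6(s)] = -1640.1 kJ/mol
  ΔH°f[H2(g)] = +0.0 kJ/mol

Products: 2·(+0.0) + 2·(-2984.0) = -5968.0
Reactants: 2·(-285.8) + 3·(+0.0) + 2·(-1640.1) = -3851.8
ΔH°rxn = (-5968.0) − (-3851.8) = -2116.2 kJ/mol

ΔH°rxn = -2116.2 kJ/mol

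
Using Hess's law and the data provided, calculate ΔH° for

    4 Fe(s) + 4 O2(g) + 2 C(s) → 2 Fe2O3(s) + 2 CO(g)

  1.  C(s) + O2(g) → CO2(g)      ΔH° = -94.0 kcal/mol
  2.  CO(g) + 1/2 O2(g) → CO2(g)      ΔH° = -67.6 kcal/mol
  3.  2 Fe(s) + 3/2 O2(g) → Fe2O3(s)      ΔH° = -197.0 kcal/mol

eq. 1 × 2 (×2 to match 2 C(s) in the target): (2)·(-94.0) = -188.0 kcal/mol
eq. 2 reversed and × 2 (CO(g) must end up as a product; ×2 to match 2 CO(g) in the target): (-2)·(-67.6) = +135.2 kcal/mol
eq. 3 × 2 (scale by 2 for the 2 Fe2O3(s)): (2)·(-197.0) = -394.0 kcal/mol
Summing the manipulated equations, ΔH° = (-188.0) + (+135.2) + (-394.0) = -446.8 kcal/mol

ΔH° = -446.8 kcal/mol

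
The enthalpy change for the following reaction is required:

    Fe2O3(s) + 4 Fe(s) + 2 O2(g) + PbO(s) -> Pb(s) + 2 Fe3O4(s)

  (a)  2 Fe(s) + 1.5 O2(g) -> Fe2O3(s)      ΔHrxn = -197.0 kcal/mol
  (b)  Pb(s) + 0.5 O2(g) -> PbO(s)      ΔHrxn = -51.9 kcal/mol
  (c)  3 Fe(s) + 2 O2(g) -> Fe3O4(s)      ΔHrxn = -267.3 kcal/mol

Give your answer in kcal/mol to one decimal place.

ΔHrxn = -285.7 kcal/mol

(a) reversed (reverse to put Fe2O3(s) on the reactant side): +197.0 kcal/mol
(b) reversed (PbO(s) must end up as a reactant): +51.9 kcal/mol
(c) × 2 (×2 to match 2 Fe3O4(s) in the target): (2)·(-267.3) = -534.6 kcal/mol
ΔHrxn = (-1)·(-197.0) + (-1)·(-51.9) + (2)·(-267.3) = -285.7 kcal/mol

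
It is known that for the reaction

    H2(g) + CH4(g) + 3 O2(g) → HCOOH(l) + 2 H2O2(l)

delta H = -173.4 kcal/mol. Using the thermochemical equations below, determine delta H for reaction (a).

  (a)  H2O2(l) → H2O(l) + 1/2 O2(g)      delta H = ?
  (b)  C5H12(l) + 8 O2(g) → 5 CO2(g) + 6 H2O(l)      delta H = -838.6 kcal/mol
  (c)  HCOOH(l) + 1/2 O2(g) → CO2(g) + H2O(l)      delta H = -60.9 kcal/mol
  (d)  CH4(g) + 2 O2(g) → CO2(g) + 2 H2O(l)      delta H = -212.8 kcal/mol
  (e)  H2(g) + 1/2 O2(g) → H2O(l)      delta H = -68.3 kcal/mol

delta H = -23.4 kcal/mol

(a) reversed and × 2: contributes −2·x
(b): not needed.
(c) reversed: +60.9 kcal/mol
(d) as written: -212.8 kcal/mol
(e) as written: -68.3 kcal/mol
-173.4 = (+60.9) + (-212.8) + (-68.3) − 2·x
x = (-173.4 − (-220.2)) / (-2) = -23.4 kcal/mol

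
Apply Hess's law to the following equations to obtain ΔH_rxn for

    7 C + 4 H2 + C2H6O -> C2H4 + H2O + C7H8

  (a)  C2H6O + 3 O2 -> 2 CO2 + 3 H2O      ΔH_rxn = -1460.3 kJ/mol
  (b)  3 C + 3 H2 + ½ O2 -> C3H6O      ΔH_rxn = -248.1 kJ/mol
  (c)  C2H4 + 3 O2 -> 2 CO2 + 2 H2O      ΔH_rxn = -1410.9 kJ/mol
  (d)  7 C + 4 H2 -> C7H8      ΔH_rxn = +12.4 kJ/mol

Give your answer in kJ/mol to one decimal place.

(a) as written: -1460.3 kJ/mol
(b): not needed.
(c) reversed: +1410.9 kJ/mol
(d) as written: +12.4 kJ/mol
Summing the manipulated equations, ΔH_rxn = (1)·(-1460.3) + (-1)·(-1410.9) + (1)·(+12.4) = -37.0 kJ/mol

ΔH_rxn = -37.0 kJ/mol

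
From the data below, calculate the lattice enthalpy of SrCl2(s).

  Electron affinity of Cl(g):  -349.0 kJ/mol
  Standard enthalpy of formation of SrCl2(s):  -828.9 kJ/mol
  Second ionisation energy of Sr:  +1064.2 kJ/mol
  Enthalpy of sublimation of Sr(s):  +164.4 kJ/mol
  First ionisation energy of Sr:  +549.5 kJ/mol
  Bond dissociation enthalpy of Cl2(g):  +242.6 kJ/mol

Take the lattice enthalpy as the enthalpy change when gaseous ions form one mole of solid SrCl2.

ΔHf° = 1·ΔHsub + 1·(ΣIE) + 1·D(Cl2) + 2·EA + U
-828.9 = 1·(+164.4) + 1·(+1613.7) + 1·(+242.6) + 2·(-349.0) + U
U = -828.9 − (+1322.7) = -2151.6 kJ/mol

U = -2151.6 kJ/mol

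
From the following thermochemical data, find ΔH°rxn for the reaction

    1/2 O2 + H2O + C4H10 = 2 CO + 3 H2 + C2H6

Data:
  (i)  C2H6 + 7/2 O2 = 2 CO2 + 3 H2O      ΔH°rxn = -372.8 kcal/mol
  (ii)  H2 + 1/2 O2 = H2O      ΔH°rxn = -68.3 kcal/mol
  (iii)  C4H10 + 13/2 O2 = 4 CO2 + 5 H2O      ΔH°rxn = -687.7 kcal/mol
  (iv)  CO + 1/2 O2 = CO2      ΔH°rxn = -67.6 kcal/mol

(i) reversed (reverse to put C2H6 on the product side): +372.8 kcal/mol
(ii) reversed and × 3 (H2 must end up as a product; ×3 to match 3 H2 in the target): (-3)·(-68.3) = +204.9 kcal/mol
(iii) as written (C4H10 already on the reactant side): -687.7 kcal/mol
(iv) reversed and × 2 (CO must end up as a product; ×2 to match 2 CO in the target): (-2)·(-67.6) = +135.2 kcal/mol
ΔH°rxn = (+372.8) + (+204.9) + (-687.7) + (+135.2) = 25.2 kcal/mol

ΔH°rxn = 25.2 kcal/mol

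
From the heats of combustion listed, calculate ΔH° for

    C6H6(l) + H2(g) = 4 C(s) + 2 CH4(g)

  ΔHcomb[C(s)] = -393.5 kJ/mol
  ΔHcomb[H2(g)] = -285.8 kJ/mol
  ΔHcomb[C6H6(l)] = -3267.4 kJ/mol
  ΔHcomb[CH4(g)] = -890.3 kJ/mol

Using ΔH = Σ nΔHc°(reactants) − Σ nΔHc°(products):
= [1·(-3267.4) + 1·(-285.8)] − [4·(-393.5) + 2·(-890.3)]
= -198.6 kJ/mol

ΔH° = -198.6 kJ/mol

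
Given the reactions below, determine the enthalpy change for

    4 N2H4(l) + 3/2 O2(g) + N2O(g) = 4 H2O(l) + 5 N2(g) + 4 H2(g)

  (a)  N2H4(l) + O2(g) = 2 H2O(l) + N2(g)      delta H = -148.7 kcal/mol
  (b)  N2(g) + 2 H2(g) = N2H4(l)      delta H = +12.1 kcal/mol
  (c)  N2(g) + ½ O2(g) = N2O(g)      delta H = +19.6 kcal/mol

(a) × 2 (scale by 2 for the 4 H2O(l)): (2)·(-148.7) = -297.4 kcal/mol
(b) reversed and × 2 (H2(g) must end up as a product; ×2 to match 4 H2(g) in the target): (-2)·(+12.1) = -24.2 kcal/mol
(c) reversed (N2O(g) must end up as a reactant): -19.6 kcal/mol
delta H = (-297.4) + (-24.2) + (-19.6) = -341.2 kcal/mol

delta H = -341.2 kcal/mol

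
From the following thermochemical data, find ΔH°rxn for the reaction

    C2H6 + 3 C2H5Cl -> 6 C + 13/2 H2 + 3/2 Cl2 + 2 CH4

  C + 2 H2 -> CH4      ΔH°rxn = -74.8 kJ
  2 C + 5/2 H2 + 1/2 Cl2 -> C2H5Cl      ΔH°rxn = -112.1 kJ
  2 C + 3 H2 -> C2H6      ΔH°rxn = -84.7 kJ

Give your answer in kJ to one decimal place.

ΔH°rxn = 271.4 kJ

equation 1 × 2: (2)·(-74.8) = -149.6 kJ
equation 2 reversed and × 3: (-3)·(-112.1) = +336.3 kJ
equation 3 reversed: +84.7 kJ
ΔH°rxn = (2)·(-74.8) + (-3)·(-112.1) + (-1)·(-84.7) = 271.4 kJ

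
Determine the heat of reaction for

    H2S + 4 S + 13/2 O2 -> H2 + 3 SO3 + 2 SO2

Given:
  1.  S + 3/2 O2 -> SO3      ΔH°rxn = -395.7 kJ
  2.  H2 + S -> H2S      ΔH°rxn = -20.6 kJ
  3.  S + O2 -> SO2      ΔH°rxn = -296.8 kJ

eq. 1 × 3 (scale by 3 for the 3 SO3): (3)·(-395.7) = -1187.1 kJ
eq. 2 reversed (H2S must end up as a reactant): +20.6 kJ
eq. 3 × 2 (scale by 2 for the 2 SO2): (2)·(-296.8) = -593.6 kJ
Combining the equations, ΔH°rxn = (-1187.1) + (+20.6) + (-593.6) = -1760.1 kJ

ΔH°rxn = -1760.1 kJ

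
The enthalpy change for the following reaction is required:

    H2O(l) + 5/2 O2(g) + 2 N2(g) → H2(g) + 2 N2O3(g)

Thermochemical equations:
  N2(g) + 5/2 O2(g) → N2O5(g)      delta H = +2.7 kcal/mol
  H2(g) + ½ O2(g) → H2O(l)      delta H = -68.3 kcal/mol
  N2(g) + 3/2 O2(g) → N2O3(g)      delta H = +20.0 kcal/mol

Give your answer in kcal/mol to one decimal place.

equation 1: not needed (N2O5(g) appears nowhere else).
equation 2 reversed (reverse to put H2O(l) on the reactant side): +68.3 kcal/mol
equation 3 × 2 (×2 to match 2 N2O3(g) in the target): (2)·(+20.0) = +40.0 kcal/mol
Summing the manipulated equations, delta H = (+68.3) + (+40.0) = 108.3 kcal/mol

delta H = 108.3 kcal/mol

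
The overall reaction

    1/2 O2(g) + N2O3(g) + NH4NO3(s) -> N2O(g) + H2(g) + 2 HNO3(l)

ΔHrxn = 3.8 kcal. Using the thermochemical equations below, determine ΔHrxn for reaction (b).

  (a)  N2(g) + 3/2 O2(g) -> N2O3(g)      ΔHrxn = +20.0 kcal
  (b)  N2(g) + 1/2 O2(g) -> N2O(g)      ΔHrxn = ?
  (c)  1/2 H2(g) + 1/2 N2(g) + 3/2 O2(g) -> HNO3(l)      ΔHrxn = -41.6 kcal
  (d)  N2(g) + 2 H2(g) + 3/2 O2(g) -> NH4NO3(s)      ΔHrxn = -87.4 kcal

ΔHrxn = 19.6 kcal

(a) reversed: -20.0 kcal
(b) as written: contributes x
(c) × 2: (2)·(-41.6) = -83.2 kcal
(d) reversed: +87.4 kcal
+3.8 = (-20.0) + (-83.2) + (+87.4) + x
x = (+3.8 − (-15.8)) / (1) = 19.6 kcal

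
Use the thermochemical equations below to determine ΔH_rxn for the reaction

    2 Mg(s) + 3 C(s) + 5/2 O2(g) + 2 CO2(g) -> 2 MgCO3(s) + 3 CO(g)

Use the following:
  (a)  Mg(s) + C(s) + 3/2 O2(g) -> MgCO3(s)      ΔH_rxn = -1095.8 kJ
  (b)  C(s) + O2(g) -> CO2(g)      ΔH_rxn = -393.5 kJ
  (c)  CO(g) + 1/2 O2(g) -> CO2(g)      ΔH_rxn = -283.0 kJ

ΔH_rxn = -1736.1 kJ

(a) × 2: (2)·(-1095.8) = -2191.6 kJ
(b) as written: -393.5 kJ
(c) reversed and × 3: (-3)·(-283.0) = +849.0 kJ
ΔH_rxn = (-2191.6) + (-393.5) + (+849.0) = -1736.1 kJ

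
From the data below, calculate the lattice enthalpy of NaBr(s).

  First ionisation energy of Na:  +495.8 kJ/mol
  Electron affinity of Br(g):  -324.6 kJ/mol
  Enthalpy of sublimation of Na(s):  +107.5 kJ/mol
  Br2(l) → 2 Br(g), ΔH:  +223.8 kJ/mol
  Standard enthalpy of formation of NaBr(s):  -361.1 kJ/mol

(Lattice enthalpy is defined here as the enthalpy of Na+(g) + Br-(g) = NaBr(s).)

ΔHf° = 1·ΔHsub + 1·(ΣIE) + 1/2·D(Br2) + 1·EA + U
-361.1 = 1·(+107.5) + 1·(+495.8) + 1/2·(+223.8) + 1·(-324.6) + U
U = -361.1 − (+390.6) = -751.7 kJ/mol

U = -751.7 kJ/mol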